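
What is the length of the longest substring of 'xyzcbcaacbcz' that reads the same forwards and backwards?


Scanning 'xyzcbcaacbcz' for palindromic substrings.
Substring at positions 2-11: 'zcbcaacbcz'.
Check: reverse('zcbcaacbcz') = 'zcbcaacbcz' -> palindrome confirmed.
Neighbouring characters ('y' / '-') break symmetry, so it cannot extend further.
No longer palindromic substring exists; longest length = 10

10


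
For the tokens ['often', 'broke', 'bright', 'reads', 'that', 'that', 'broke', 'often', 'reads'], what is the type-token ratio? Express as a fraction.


Tokens: 9
Unique types: ('bright', 'broke', 'often', 'reads', 'that') = 5
TTR = 5/9
Already in lowest terms.

5/9


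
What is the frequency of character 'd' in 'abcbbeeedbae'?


Scanning 'abcbbeeedbae' for 'd':
  Position 8: 'd' -> MATCH (count: 1)
Total occurrences of 'd': 1

1


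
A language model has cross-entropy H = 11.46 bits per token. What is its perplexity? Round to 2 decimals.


Perplexity formula: PP = 2^H
H = 11.46
PP = 2^11.46
Decompose: 2^11.46 = 2^11 * 2^0.46
2^11 = 2048, 2^0.46 ~ 1.3755418
PP ~ 2048 * 1.3755418 = 2817.1096064
Rounded to 2 decimals: 2817.11

2817.11


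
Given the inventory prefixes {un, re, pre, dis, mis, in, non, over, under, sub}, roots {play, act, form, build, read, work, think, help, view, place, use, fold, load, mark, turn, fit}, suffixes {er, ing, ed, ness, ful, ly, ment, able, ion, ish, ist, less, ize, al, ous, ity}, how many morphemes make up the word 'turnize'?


Segmenting 'turnize' against the inventory:
  'turn' -> root (morpheme 1)
  'ize' -> suffix (morpheme 2)
Total morphemes: 2

2


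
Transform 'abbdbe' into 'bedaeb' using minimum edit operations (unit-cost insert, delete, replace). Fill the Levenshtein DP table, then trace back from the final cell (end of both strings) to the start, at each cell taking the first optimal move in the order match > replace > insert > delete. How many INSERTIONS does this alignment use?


Edit distance = 4. Backtracking from cell (6, 6) with preference match > replace > insert > delete,
then listing the resulting alignment 'abbdbe' -> 'bedaeb' left to right:
  Step 1: delete 'a'
  Step 2: keep 'b'
  Step 3: replace b->e
  Step 4: keep 'd'
  Step 5: replace b->a
  Step 6: keep 'e'
  Step 7: insert 'b' [insertion #1]
Total insertions: 1

1


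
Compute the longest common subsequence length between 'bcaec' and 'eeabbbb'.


DP table for LCS of 'bcaec' and 'eeabbbb':
       e  e  a  b  b  b  b
    0  0  0  0  0  0  0  0
  b 0  0  0  0  1  1  1  1
  c 0  0  0  0  1  1  1  1
  a 0  0  0  1  1  1  1  1
  e 0  1  1  1  1  1  1  1
  c 0  1  1  1  1  1  1  1
LCS: 'b'
LCS length = 1

1


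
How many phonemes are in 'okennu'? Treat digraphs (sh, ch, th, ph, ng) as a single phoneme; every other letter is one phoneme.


Parsing 'okennu' greedily, digraphs first:
  'o' -> vowel phoneme (phonemes so far: 1)
  'k' -> consonant phoneme (phonemes so far: 2)
  'e' -> vowel phoneme (phonemes so far: 3)
  'n' -> consonant phoneme (phonemes so far: 4)
  'n' -> consonant phoneme (phonemes so far: 5)
  'u' -> vowel phoneme (phonemes so far: 6)
Total phonemes: 6

6


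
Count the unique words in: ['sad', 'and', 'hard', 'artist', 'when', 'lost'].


Listing all tokens and tracking unique types:
  Token 1: 'sad' -> NEW (unique so far: 1)
  Token 2: 'and' -> NEW (unique so far: 2)
  Token 3: 'hard' -> NEW (unique so far: 3)
  Token 4: 'artist' -> NEW (unique so far: 4)
  Token 5: 'when' -> NEW (unique so far: 5)
  Token 6: 'lost' -> NEW (unique so far: 6)
Unique types: ('and', 'artist', 'hard', 'lost', 'sad', 'when')
Vocabulary size: 6

6


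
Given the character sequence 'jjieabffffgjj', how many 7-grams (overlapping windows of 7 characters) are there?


String 'jjieabffffgjj' has length L = 13.
Number of overlapping n-grams = L - n + 1
Substituting: 13 - 7 + 1 = 7

7


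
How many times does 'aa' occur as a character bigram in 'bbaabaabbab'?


Scanning 'bbaabaabbab' for bigram 'aa':
  Position 0: 'bb' -> no
  Position 1: 'ba' -> no
  Position 2: 'aa' -> MATCH
  Position 3: 'ab' -> no
  Position 4: 'ba' -> no
  Position 5: 'aa' -> MATCH
  Position 6: 'ab' -> no
  Position 7: 'bb' -> no
  Position 8: 'ba' -> no
  Position 9: 'ab' -> no
Total matches: 2

2


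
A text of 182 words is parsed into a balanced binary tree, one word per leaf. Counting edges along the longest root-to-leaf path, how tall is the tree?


In a balanced binary tree with n leaves the deepest leaf is ceil(log2(n)) edges below the root.
log2(182) = 7.5078
ceil(7.5078) = 8
height (edges) = 8

8


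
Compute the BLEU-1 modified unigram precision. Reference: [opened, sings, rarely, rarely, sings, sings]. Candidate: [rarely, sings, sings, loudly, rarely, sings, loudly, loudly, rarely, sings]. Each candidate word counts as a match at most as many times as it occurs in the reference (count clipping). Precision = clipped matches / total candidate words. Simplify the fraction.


Reference word counts: {'opened': 1, 'rarely': 2, 'sings': 3}
Checking each candidate word (with clipping):
  'rarely' -> in reference (ref count 2, used 1/2) -> match (matches: 1)
  'sings' -> in reference (ref count 3, used 1/3) -> match (matches: 2)
  'sings' -> in reference (ref count 3, used 2/3) -> match (matches: 3)
  'loudly' -> not in reference -> no match (matches: 3)
  'rarely' -> in reference (ref count 2, used 2/2) -> match (matches: 4)
  'sings' -> in reference (ref count 3, used 3/3) -> match (matches: 5)
  'loudly' -> not in reference -> no match (matches: 5)
  'loudly' -> not in reference -> no match (matches: 5)
  'rarely' -> ref count 2 already used up (2/2) -> clipped, no match (matches: 5)
  'sings' -> ref count 3 already used up (3/3) -> clipped, no match (matches: 5)
Clipped matches: 5, Candidate length: 10
Precision = 5/10 = 1/2

1/2


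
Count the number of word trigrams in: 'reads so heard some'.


Word trigrams from [4] words:
  Trigram 1: (reads so heard)
  Trigram 2: (so heard some)
Total word trigrams: 4 - 2 = 2

2


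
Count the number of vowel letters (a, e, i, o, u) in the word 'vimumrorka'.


Scanning each character of 'vimumrorka':
  Position 1: 'v' -> consonant (running count: 0)
  Position 2: 'i' -> vowel (running count: 1)
  Position 3: 'm' -> consonant (running count: 1)
  Position 4: 'u' -> vowel (running count: 2)
  Position 5: 'm' -> consonant (running count: 2)
  Position 6: 'r' -> consonant (running count: 2)
  Position 7: 'o' -> vowel (running count: 3)
  Position 8: 'r' -> consonant (running count: 3)
  Position 9: 'k' -> consonant (running count: 3)
  Position 10: 'a' -> vowel (running count: 4)
Total vowels: 4

4


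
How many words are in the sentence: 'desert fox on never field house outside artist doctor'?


Counting words by splitting on spaces:
  Word 1: 'desert'
  Word 2: 'fox'
  Word 3: 'on'
  Word 4: 'never'
  Word 5: 'field'
  Word 6: 'house'
  Word 7: 'outside'
  Word 8: 'artist'
  Word 9: 'doctor'
Total words: 9

9


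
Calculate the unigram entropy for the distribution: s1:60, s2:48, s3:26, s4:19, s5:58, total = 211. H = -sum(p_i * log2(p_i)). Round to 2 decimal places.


Computing entropy H = -sum(p_i * log2(p_i)):
  s1: p = 60/211 = 0.2844, -p*log2(p) = 0.5159
  s2: p = 48/211 = 0.2275, -p*log2(p) = 0.4859
  s3: p = 26/211 = 0.1232, -p*log2(p) = 0.3722
  s4: p = 19/211 = 0.0900, -p*log2(p) = 0.3128
  s5: p = 58/211 = 0.2749, -p*log2(p) = 0.5121
H = sum of terms = 2.1989
Rounded to 2 decimals: 2.20

2.20


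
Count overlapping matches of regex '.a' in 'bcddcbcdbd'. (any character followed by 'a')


Pattern: .a means any character followed by 'a'.
Scanning 'bcddcbcdbd' position-by-position:
  Pos 0: window 'bc' -> no
  Pos 1: window 'cd' -> no
  Pos 2: window 'dd' -> no
  Pos 3: window 'dc' -> no
  Pos 4: window 'cb' -> no
  Pos 5: window 'bc' -> no
  Pos 6: window 'cd' -> no
  Pos 7: window 'db' -> no
  Pos 8: window 'bd' -> no
  Pos 9: window 'd' -> no
Total matches: 0

0


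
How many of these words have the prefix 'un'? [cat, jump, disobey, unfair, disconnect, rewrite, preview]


Checking each word for prefix 'un':
  'cat' -> no (count: 0)
  'jump' -> no (count: 0)
  'disobey' -> no (count: 0)
  'unfair' -> YES, starts with 'un' (count: 1)
  'disconnect' -> no (count: 1)
  'rewrite' -> no (count: 1)
  'preview' -> no (count: 1)
Total with prefix 'un': 1

1


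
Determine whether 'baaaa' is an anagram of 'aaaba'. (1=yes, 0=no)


Sort characters of 'baaaa': 'aaaab'
Sort characters of 'aaaba': 'aaaab'
Sorted forms match -> they ARE anagrams
Result: 1

1


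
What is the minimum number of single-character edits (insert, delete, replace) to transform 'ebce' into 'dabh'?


Building DP table for s1='ebce' (len 4) and s2='dabh' (len 4):
       d  a  b  h
    0  1  2  3  4
  e 1  1  2  3  4
  b 2  2  2  2  3
  c 3  3  3  3  3
  e 4  4  4  4  4
Edit distance = dp[4][4] = 4

4


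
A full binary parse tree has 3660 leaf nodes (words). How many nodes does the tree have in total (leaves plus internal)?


Leaf nodes (terminals): 3660
Internal nodes = n - 1 = 3660 - 1 = 3659
Total = leaves + internal = 3660 + 3659 = 7319

7319


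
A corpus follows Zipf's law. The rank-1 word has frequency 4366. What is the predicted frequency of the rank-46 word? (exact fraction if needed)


Zipf's law: freq(rank) = f1 / rank
f1 = 4366, rank = 46
freq = 4366 / 46
GCD(4366, 46) = 2
Simplified: 2183/23

2183/23


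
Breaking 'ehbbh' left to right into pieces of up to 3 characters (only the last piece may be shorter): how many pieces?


'ehbbh' has 5 characters.
Chunking with max size 3:
  Chunk 1: 'ehb' (positions 0-2)
  Chunk 2: 'bh' (positions 3-4)
Total chunks: ceil(5 / 3) = 2

2


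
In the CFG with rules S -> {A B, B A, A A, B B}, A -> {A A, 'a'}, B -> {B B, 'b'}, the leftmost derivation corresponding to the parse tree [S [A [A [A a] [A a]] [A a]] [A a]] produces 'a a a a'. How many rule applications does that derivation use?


Every bracketed nonterminal node [X ...] in the tree is produced by exactly one rule application.
Reading the tree off as a leftmost derivation:
  Step 1: S  =>  A A   (applied S -> A A)
  Step 2: A A  =>  A A A   (applied A -> A A)
  Step 3: A A A  =>  A A A A   (applied A -> A A)
  Step 4: A A A A  =>  a A A A   (applied A -> a)
  Step 5: a A A A  =>  a a A A   (applied A -> a)
  Step 6: a a A A  =>  a a a A   (applied A -> a)
  Step 7: a a a A  =>  a a a a   (applied A -> a)
Final yield: a a a a
Total rewrite steps: 7

7


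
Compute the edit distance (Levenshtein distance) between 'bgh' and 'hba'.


Building DP table for s1='bgh' (len 3) and s2='hba' (len 3):
       h  b  a
    0  1  2  3
  b 1  1  1  2
  g 2  2  2  2
  h 3  2  3  3
Edit distance = dp[3][3] = 3

3


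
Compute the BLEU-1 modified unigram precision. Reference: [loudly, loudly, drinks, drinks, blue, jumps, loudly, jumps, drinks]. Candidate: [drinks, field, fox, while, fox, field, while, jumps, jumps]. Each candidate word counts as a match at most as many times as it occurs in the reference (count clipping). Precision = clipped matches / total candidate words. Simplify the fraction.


Reference word counts: {'blue': 1, 'drinks': 3, 'jumps': 2, 'loudly': 3}
Checking each candidate word (with clipping):
  'drinks' -> in reference (ref count 3, used 1/3) -> match (matches: 1)
  'field' -> not in reference -> no match (matches: 1)
  'fox' -> not in reference -> no match (matches: 1)
  'while' -> not in reference -> no match (matches: 1)
  'fox' -> not in reference -> no match (matches: 1)
  'field' -> not in reference -> no match (matches: 1)
  'while' -> not in reference -> no match (matches: 1)
  'jumps' -> in reference (ref count 2, used 1/2) -> match (matches: 2)
  'jumps' -> in reference (ref count 2, used 2/2) -> match (matches: 3)
Clipped matches: 3, Candidate length: 9
Precision = 3/9 = 1/3

1/3


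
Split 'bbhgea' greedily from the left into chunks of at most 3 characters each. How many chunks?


'bbhgea' has 6 characters.
Chunking with max size 3:
  Chunk 1: 'bbh' (positions 0-2)
  Chunk 2: 'gea' (positions 3-5)
Total chunks: ceil(6 / 3) = 2

2


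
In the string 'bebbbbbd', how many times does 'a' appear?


Scanning 'bebbbbbd' for 'a':
  No matches found.
Total occurrences of 'a': 0

0


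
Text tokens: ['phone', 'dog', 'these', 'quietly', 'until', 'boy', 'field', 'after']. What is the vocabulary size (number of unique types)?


Listing all tokens and tracking unique types:
  Token 1: 'phone' -> NEW (unique so far: 1)
  Token 2: 'dog' -> NEW (unique so far: 2)
  Token 3: 'these' -> NEW (unique so far: 3)
  Token 4: 'quietly' -> NEW (unique so far: 4)
  Token 5: 'until' -> NEW (unique so far: 5)
  Token 6: 'boy' -> NEW (unique so far: 6)
  Token 7: 'field' -> NEW (unique so far: 7)
  Token 8: 'after' -> NEW (unique so far: 8)
Unique types: ('after', 'boy', 'dog', 'field', 'phone', 'quietly', 'these', 'until')
Vocabulary size: 8

8


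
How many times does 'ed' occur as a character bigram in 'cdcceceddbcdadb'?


Scanning 'cdcceceddbcdadb' for bigram 'ed':
  Position 0: 'cd' -> no
  Position 1: 'dc' -> no
  Position 2: 'cc' -> no
  Position 3: 'ce' -> no
  Position 4: 'ec' -> no
  Position 5: 'ce' -> no
  Position 6: 'ed' -> MATCH
  Position 7: 'dd' -> no
  Position 8: 'db' -> no
  Position 9: 'bc' -> no
  Position 10: 'cd' -> no
  Position 11: 'da' -> no
  Position 12: 'ad' -> no
  Position 13: 'db' -> no
Total matches: 1

1


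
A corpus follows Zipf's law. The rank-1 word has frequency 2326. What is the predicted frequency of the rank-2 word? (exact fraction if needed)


Zipf's law: freq(rank) = f1 / rank
f1 = 2326, rank = 2
freq = 2326 / 2
= 1163

1163


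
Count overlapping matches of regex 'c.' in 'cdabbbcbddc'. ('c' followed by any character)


Pattern: c. means 'c' followed by any character.
Scanning 'cdabbbcbddc' position-by-position:
  Pos 0: window 'cd' -> MATCH
  Pos 1: window 'da' -> no
  Pos 2: window 'ab' -> no
  Pos 3: window 'bb' -> no
  Pos 4: window 'bb' -> no
  Pos 5: window 'bc' -> no
  Pos 6: window 'cb' -> MATCH
  Pos 7: window 'bd' -> no
  Pos 8: window 'dd' -> no
  Pos 9: window 'dc' -> no
  Pos 10: window 'c' -> no
Total matches: 2

2


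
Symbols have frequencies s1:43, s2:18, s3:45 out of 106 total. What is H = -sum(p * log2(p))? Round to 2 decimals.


Computing entropy H = -sum(p_i * log2(p_i)):
  s1: p = 43/106 = 0.4057, -p*log2(p) = 0.5280
  s2: p = 18/106 = 0.1698, -p*log2(p) = 0.4344
  s3: p = 45/106 = 0.4245, -p*log2(p) = 0.5247
H = sum of terms = 1.4871
Rounded to 2 decimals: 1.49

1.49


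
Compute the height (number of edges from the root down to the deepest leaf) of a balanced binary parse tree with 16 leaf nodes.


In a balanced binary tree with n leaves the deepest leaf is ceil(log2(n)) edges below the root.
log2(16) = 4.0000
ceil(4.0000) = 4
height (edges) = 4

4


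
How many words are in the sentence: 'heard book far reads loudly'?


Counting words by splitting on spaces:
  Word 1: 'heard'
  Word 2: 'book'
  Word 3: 'far'
  Word 4: 'reads'
  Word 5: 'loudly'
Total words: 5

5


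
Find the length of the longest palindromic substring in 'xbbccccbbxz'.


Scanning 'xbbccccbbxz' for palindromic substrings.
Substring at positions 0-9: 'xbbccccbbx'.
Check: reverse('xbbccccbbx') = 'xbbccccbbx' -> palindrome confirmed.
Neighbouring characters ('-' / 'z') break symmetry, so it cannot extend further.
No longer palindromic substring exists; longest length = 10

10


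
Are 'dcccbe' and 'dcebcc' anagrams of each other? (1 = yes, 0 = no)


Sort characters of 'dcccbe': 'bcccde'
Sort characters of 'dcebcc': 'bcccde'
Sorted forms match -> they ARE anagrams
Result: 1

1


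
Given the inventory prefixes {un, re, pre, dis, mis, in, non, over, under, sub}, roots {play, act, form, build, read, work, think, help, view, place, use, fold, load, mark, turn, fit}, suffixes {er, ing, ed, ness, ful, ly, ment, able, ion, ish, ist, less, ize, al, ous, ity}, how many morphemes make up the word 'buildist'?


Segmenting 'buildist' against the inventory:
  'build' -> root (morpheme 1)
  'ist' -> suffix (morpheme 2)
Total morphemes: 2

2


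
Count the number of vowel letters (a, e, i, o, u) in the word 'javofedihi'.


Scanning each character of 'javofedihi':
  Position 1: 'j' -> consonant (running count: 0)
  Position 2: 'a' -> vowel (running count: 1)
  Position 3: 'v' -> consonant (running count: 1)
  Position 4: 'o' -> vowel (running count: 2)
  Position 5: 'f' -> consonant (running count: 2)
  Position 6: 'e' -> vowel (running count: 3)
  Position 7: 'd' -> consonant (running count: 3)
  Position 8: 'i' -> vowel (running count: 4)
  Position 9: 'h' -> consonant (running count: 4)
  Position 10: 'i' -> vowel (running count: 5)
Total vowels: 5

5


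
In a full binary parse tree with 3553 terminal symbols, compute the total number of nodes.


Leaf nodes (terminals): 3553
Internal nodes = n - 1 = 3553 - 1 = 3552
Total = leaves + internal = 3553 + 3552 = 7105

7105


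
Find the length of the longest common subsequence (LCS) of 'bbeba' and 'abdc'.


DP table for LCS of 'bbeba' and 'abdc':
       a  b  d  c
    0  0  0  0  0
  b 0  0  1  1  1
  b 0  0  1  1  1
  e 0  0  1  1  1
  b 0  0  1  1  1
  a 0  1  1  1  1
LCS: 'b'
LCS length = 1

1


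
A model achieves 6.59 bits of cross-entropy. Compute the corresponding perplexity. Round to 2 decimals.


Perplexity formula: PP = 2^H
H = 6.59
PP = 2^6.59
Decompose: 2^6.59 = 2^6 * 2^0.59
2^6 = 64, 2^0.59 ~ 1.5052467
PP ~ 64 * 1.5052467 = 96.3357888
Rounded to 2 decimals: 96.34

96.34


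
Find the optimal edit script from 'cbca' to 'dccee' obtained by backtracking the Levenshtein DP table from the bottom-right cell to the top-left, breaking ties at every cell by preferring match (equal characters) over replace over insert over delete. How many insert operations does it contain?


Edit distance = 4. Backtracking from cell (4, 5) with preference match > replace > insert > delete,
then listing the resulting alignment 'cbca' -> 'dccee' left to right:
  Step 1: insert 'd' [insertion #1]
  Step 2: keep 'c'
  Step 3: replace b->c
  Step 4: replace c->e
  Step 5: replace a->e
Total insertions: 1

1


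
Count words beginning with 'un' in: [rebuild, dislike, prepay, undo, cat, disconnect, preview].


Checking each word for prefix 'un':
  'rebuild' -> no (count: 0)
  'dislike' -> no (count: 0)
  'prepay' -> no (count: 0)
  'undo' -> YES, starts with 'un' (count: 1)
  'cat' -> no (count: 1)
  'disconnect' -> no (count: 1)
  'preview' -> no (count: 1)
Total with prefix 'un': 1

1


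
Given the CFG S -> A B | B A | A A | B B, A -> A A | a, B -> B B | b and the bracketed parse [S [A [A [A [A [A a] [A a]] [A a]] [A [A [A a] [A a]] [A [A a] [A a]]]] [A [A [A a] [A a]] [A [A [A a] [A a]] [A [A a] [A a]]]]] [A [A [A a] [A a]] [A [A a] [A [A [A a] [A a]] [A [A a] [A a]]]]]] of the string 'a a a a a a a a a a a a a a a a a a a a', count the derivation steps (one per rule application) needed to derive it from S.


Every bracketed nonterminal node [X ...] in the tree is produced by exactly one rule application.
Reading the tree off as a leftmost derivation:
  Step 1: S  =>  A A   (applied S -> A A)
  Step 2: A A  =>  A A A   (applied A -> A A)
  Step 3: A A A  =>  A A A A   (applied A -> A A)
  Step 4: A A A A  =>  A A A A A   (applied A -> A A)
  Step 5: A A A A A  =>  A A A A A A   (applied A -> A A)
  Step 6: A A A A A A  =>  a A A A A A   (applied A -> a)
  Step 7: a A A A A A  =>  a a A A A A   (applied A -> a)
  Step 8: a a A A A A  =>  a a a A A A   (applied A -> a)
  Step 9: a a a A A A  =>  a a a A A A A   (applied A -> A A)
  Step 10: a a a A A A A  =>  a a a A A A A A   (applied A -> A A)
  Step 11: a a a A A A A A  =>  a a a a A A A A   (applied A -> a)
  Step 12: a a a a A A A A  =>  a a a a a A A A   (applied A -> a)
  Step 13: a a a a a A A A  =>  a a a a a A A A A   (applied A -> A A)
  Step 14: a a a a a A A A A  =>  a a a a a a A A A   (applied A -> a)
  Step 15: a a a a a a A A A  =>  a a a a a a a A A   (applied A -> a)
  Step 16: a a a a a a a A A  =>  a a a a a a a A A A   (applied A -> A A)
  Step 17: a a a a a a a A A A  =>  a a a a a a a A A A A   (applied A -> A A)
  Step 18: a a a a a a a A A A A  =>  a a a a a a a a A A A   (applied A -> a)
  Step 19: a a a a a a a a A A A  =>  a a a a a a a a a A A   (applied A -> a)
  Step 20: a a a a a a a a a A A  =>  a a a a a a a a a A A A   (applied A -> A A)
  Step 21: a a a a a a a a a A A A  =>  a a a a a a a a a A A A A   (applied A -> A A)
  Step 22: a a a a a a a a a A A A A  =>  a a a a a a a a a a A A A   (applied A -> a)
  Step 23: a a a a a a a a a a A A A  =>  a a a a a a a a a a a A A   (applied A -> a)
  Step 24: a a a a a a a a a a a A A  =>  a a a a a a a a a a a A A A   (applied A -> A A)
  Step 25: a a a a a a a a a a a A A A  =>  a a a a a a a a a a a a A A   (applied A -> a)
  Step 26: a a a a a a a a a a a a A A  =>  a a a a a a a a a a a a a A   (applied A -> a)
  Step 27: a a a a a a a a a a a a a A  =>  a a a a a a a a a a a a a A A   (applied A -> A A)
  Step 28: a a a a a a a a a a a a a A A  =>  a a a a a a a a a a a a a A A A   (applied A -> A A)
  Step 29: a a a a a a a a a a a a a A A A  =>  a a a a a a a a a a a a a a A A   (applied A -> a)
  Step 30: a a a a a a a a a a a a a a A A  =>  a a a a a a a a a a a a a a a A   (applied A -> a)
  Step 31: a a a a a a a a a a a a a a a A  =>  a a a a a a a a a a a a a a a A A   (applied A -> A A)
  Step 32: a a a a a a a a a a a a a a a A A  =>  a a a a a a a a a a a a a a a a A   (applied A -> a)
  Step 33: a a a a a a a a a a a a a a a a A  =>  a a a a a a a a a a a a a a a a A A   (applied A -> A A)
  Step 34: a a a a a a a a a a a a a a a a A A  =>  a a a a a a a a a a a a a a a a A A A   (applied A -> A A)
  Step 35: a a a a a a a a a a a a a a a a A A A  =>  a a a a a a a a a a a a a a a a a A A   (applied A -> a)
  Step 36: a a a a a a a a a a a a a a a a a A A  =>  a a a a a a a a a a a a a a a a a a A   (applied A -> a)
  Step 37: a a a a a a a a a a a a a a a a a a A  =>  a a a a a a a a a a a a a a a a a a A A   (applied A -> A A)
  Step 38: a a a a a a a a a a a a a a a a a a A A  =>  a a a a a a a a a a a a a a a a a a a A   (applied A -> a)
  Step 39: a a a a a a a a a a a a a a a a a a a A  =>  a a a a a a a a a a a a a a a a a a a a   (applied A -> a)
Final yield: a a a a a a a a a a a a a a a a a a a a
Total rewrite steps: 39

39


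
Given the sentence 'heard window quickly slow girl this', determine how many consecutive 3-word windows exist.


Word trigrams from [6] words:
  Trigram 1: (heard window quickly)
  Trigram 2: (window quickly slow)
  Trigram 3: (quickly slow girl)
  Trigram 4: (slow girl this)
Total word trigrams: 6 - 2 = 4

4


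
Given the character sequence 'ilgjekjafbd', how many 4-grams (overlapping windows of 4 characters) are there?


String 'ilgjekjafbd' has length L = 11.
Number of overlapping n-grams = L - n + 1
Substituting: 11 - 4 + 1 = 8

8


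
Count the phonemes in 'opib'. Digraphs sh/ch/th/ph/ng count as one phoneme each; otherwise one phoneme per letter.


Parsing 'opib' greedily, digraphs first:
  'o' -> vowel phoneme (phonemes so far: 1)
  'p' -> consonant phoneme (phonemes so far: 2)
  'i' -> vowel phoneme (phonemes so far: 3)
  'b' -> consonant phoneme (phonemes so far: 4)
Total phonemes: 4

4


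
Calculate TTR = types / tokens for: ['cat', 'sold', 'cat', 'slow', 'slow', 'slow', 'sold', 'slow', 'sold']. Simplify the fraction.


Tokens: 9
Unique types: ('cat', 'slow', 'sold') = 3
TTR = 3/9
Simplify: divide both by 3 -> 1/3
TTR = 1/3

1/3


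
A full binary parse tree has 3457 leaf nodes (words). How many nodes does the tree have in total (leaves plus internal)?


Leaf nodes (terminals): 3457
Internal nodes = n - 1 = 3457 - 1 = 3456
Total = leaves + internal = 3457 + 3456 = 6913

6913


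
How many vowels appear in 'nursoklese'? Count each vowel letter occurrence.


Scanning each character of 'nursoklese':
  Position 1: 'n' -> consonant (running count: 0)
  Position 2: 'u' -> vowel (running count: 1)
  Position 3: 'r' -> consonant (running count: 1)
  Position 4: 's' -> consonant (running count: 1)
  Position 5: 'o' -> vowel (running count: 2)
  Position 6: 'k' -> consonant (running count: 2)
  Position 7: 'l' -> consonant (running count: 2)
  Position 8: 'e' -> vowel (running count: 3)
  Position 9: 's' -> consonant (running count: 3)
  Position 10: 'e' -> vowel (running count: 4)
Total vowels: 4

4


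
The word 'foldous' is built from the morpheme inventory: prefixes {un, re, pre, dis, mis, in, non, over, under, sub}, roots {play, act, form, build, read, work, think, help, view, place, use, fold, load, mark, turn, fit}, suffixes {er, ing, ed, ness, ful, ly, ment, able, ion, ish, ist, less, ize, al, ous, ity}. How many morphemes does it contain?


Segmenting 'foldous' against the inventory:
  'fold' -> root (morpheme 1)
  'ous' -> suffix (morpheme 2)
Total morphemes: 2

2


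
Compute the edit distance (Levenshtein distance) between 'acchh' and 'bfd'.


Building DP table for s1='acchh' (len 5) and s2='bfd' (len 3):
       b  f  d
    0  1  2  3
  a 1  1  2  3
  c 2  2  2  3
  c 3  3  3  3
  h 4  4  4  4
  h 5  5  5  5
Edit distance = dp[5][3] = 5

5


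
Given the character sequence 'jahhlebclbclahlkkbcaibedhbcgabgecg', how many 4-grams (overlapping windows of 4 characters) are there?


String 'jahhlebclbclahlkkbcaibedhbcgabgecg' has length L = 34.
Number of overlapping n-grams = L - n + 1
Substituting: 34 - 4 + 1 = 31

31


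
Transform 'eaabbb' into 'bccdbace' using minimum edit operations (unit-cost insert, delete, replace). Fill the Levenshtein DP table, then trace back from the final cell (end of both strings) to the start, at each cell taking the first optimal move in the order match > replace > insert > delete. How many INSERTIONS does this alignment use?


Edit distance = 7. Backtracking from cell (6, 8) with preference match > replace > insert > delete,
then listing the resulting alignment 'eaabbb' -> 'bccdbace' left to right:
  Step 1: insert 'b' [insertion #1]
  Step 2: replace e->c
  Step 3: replace a->c
  Step 4: replace a->d
  Step 5: keep 'b'
  Step 6: insert 'a' [insertion #2]
  Step 7: replace b->c
  Step 8: replace b->e
Total insertions: 2

2


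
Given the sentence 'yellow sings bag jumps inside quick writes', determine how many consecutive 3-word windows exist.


Word trigrams from [7] words:
  Trigram 1: (yellow sings bag)
  Trigram 2: (sings bag jumps)
  Trigram 3: (bag jumps inside)
  Trigram 4: (jumps inside quick)
  Trigram 5: (inside quick writes)
Total word trigrams: 7 - 2 = 5

5


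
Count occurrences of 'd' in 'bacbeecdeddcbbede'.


Scanning 'bacbeecdeddcbbede' for 'd':
  Position 7: 'd' -> MATCH (count: 1)
  Position 9: 'd' -> MATCH (count: 2)
  Position 10: 'd' -> MATCH (count: 3)
  Position 15: 'd' -> MATCH (count: 4)
Total occurrences of 'd': 4

4


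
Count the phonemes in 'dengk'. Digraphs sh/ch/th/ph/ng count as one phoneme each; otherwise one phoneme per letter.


Parsing 'dengk' greedily, digraphs first:
  'd' -> consonant phoneme (phonemes so far: 1)
  'e' -> vowel phoneme (phonemes so far: 2)
  'ng' -> digraph (1 consonant phoneme) (phonemes so far: 3)
  'k' -> consonant phoneme (phonemes so far: 4)
Total phonemes: 4

4


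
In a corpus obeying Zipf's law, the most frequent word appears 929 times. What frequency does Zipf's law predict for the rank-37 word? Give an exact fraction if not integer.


Zipf's law: freq(rank) = f1 / rank
f1 = 929, rank = 37
freq = 929 / 37
GCD(929, 37) = 1
Simplified: 929/37

929/37


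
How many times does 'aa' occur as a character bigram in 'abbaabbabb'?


Scanning 'abbaabbabb' for bigram 'aa':
  Position 0: 'ab' -> no
  Position 1: 'bb' -> no
  Position 2: 'ba' -> no
  Position 3: 'aa' -> MATCH
  Position 4: 'ab' -> no
  Position 5: 'bb' -> no
  Position 6: 'ba' -> no
  Position 7: 'ab' -> no
  Position 8: 'bb' -> no
Total matches: 1

1


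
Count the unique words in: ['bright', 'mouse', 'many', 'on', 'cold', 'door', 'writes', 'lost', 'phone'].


Listing all tokens and tracking unique types:
  Token 1: 'bright' -> NEW (unique so far: 1)
  Token 2: 'mouse' -> NEW (unique so far: 2)
  Token 3: 'many' -> NEW (unique so far: 3)
  Token 4: 'on' -> NEW (unique so far: 4)
  Token 5: 'cold' -> NEW (unique so far: 5)
  Token 6: 'door' -> NEW (unique so far: 6)
  Token 7: 'writes' -> NEW (unique so far: 7)
  Token 8: 'lost' -> NEW (unique so far: 8)
  Token 9: 'phone' -> NEW (unique so far: 9)
Unique types: ('bright', 'cold', 'door', 'lost', 'many', 'mouse', 'on', 'phone', 'writes')
Vocabulary size: 9

9


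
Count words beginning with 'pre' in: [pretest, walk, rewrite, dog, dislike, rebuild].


Checking each word for prefix 'pre':
  'pretest' -> YES, starts with 'pre' (count: 1)
  'walk' -> no (count: 1)
  'rewrite' -> no (count: 1)
  'dog' -> no (count: 1)
  'dislike' -> no (count: 1)
  'rebuild' -> no (count: 1)
Total with prefix 'pre': 1

1


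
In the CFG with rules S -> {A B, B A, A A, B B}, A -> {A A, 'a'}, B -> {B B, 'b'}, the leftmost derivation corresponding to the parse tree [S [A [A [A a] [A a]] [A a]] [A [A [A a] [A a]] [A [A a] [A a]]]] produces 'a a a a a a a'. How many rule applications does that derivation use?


Every bracketed nonterminal node [X ...] in the tree is produced by exactly one rule application.
Reading the tree off as a leftmost derivation:
  Step 1: S  =>  A A   (applied S -> A A)
  Step 2: A A  =>  A A A   (applied A -> A A)
  Step 3: A A A  =>  A A A A   (applied A -> A A)
  Step 4: A A A A  =>  a A A A   (applied A -> a)
  Step 5: a A A A  =>  a a A A   (applied A -> a)
  Step 6: a a A A  =>  a a a A   (applied A -> a)
  Step 7: a a a A  =>  a a a A A   (applied A -> A A)
  Step 8: a a a A A  =>  a a a A A A   (applied A -> A A)
  Step 9: a a a A A A  =>  a a a a A A   (applied A -> a)
  Step 10: a a a a A A  =>  a a a a a A   (applied A -> a)
  Step 11: a a a a a A  =>  a a a a a A A   (applied A -> A A)
  Step 12: a a a a a A A  =>  a a a a a a A   (applied A -> a)
  Step 13: a a a a a a A  =>  a a a a a a a   (applied A -> a)
Final yield: a a a a a a a
Total rewrite steps: 13

13


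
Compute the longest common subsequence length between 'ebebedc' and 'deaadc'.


DP table for LCS of 'ebebedc' and 'deaadc':
       d  e  a  a  d  c
    0  0  0  0  0  0  0
  e 0  0  1  1  1  1  1
  b 0  0  1  1  1  1  1
  e 0  0  1  1  1  1  1
  b 0  0  1  1  1  1  1
  e 0  0  1  1  1  1  1
  d 0  1  1  1  1  2  2
  c 0  1  1  1  1  2  3
LCS: 'edc'
LCS length = 3

3


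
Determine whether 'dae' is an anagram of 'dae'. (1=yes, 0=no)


Sort characters of 'dae': 'ade'
Sort characters of 'dae': 'ade'
Sorted forms match -> they ARE anagrams
Result: 1

1


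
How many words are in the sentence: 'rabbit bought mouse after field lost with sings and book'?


Counting words by splitting on spaces:
  Word 1: 'rabbit'
  Word 2: 'bought'
  Word 3: 'mouse'
  Word 4: 'after'
  Word 5: 'field'
  Word 6: 'lost'
  Word 7: 'with'
  Word 8: 'sings'
  Word 9: 'and'
  Word 10: 'book'
Total words: 10

10


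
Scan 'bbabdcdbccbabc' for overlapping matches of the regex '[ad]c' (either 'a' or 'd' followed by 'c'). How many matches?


Pattern: [ad]c means either 'a' or 'd' followed by 'c'.
Scanning 'bbabdcdbccbabc' position-by-position:
  Pos 0: window 'bb' -> no
  Pos 1: window 'ba' -> no
  Pos 2: window 'ab' -> no
  Pos 3: window 'bd' -> no
  Pos 4: window 'dc' -> MATCH
  Pos 5: window 'cd' -> no
  Pos 6: window 'db' -> no
  Pos 7: window 'bc' -> no
  Pos 8: window 'cc' -> no
  Pos 9: window 'cb' -> no
  Pos 10: window 'ba' -> no
  Pos 11: window 'ab' -> no
  Pos 12: window 'bc' -> no
  Pos 13: window 'c' -> no
Total matches: 1

1


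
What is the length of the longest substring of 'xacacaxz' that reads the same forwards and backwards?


Scanning 'xacacaxz' for palindromic substrings.
Substring at positions 0-6: 'xacacax'.
Check: reverse('xacacax') = 'xacacax' -> palindrome confirmed.
Neighbouring characters ('-' / 'z') break symmetry, so it cannot extend further.
No longer palindromic substring exists; longest length = 7

7


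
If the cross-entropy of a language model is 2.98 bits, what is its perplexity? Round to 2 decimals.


Perplexity formula: PP = 2^H
H = 2.98
PP = 2^2.98
Decompose: 2^2.98 = 2^2 * 2^0.98
2^2 = 4, 2^0.98 ~ 1.9724654
PP ~ 4 * 1.9724654 = 7.8898616
Rounded to 2 decimals: 7.89

7.89


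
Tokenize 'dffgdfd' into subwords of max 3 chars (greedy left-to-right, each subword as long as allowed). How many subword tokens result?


'dffgdfd' has 7 characters.
Chunking with max size 3:
  Chunk 1: 'dff' (positions 0-2)
  Chunk 2: 'gdf' (positions 3-5)
  Chunk 3: 'd' (positions 6-6)
Total chunks: ceil(7 / 3) = 3

3


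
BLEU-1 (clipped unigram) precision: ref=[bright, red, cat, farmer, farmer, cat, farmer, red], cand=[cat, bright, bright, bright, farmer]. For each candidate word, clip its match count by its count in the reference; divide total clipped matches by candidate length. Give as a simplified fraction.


Reference word counts: {'bright': 1, 'cat': 2, 'farmer': 3, 'red': 2}
Checking each candidate word (with clipping):
  'cat' -> in reference (ref count 2, used 1/2) -> match (matches: 1)
  'bright' -> in reference (ref count 1, used 1/1) -> match (matches: 2)
  'bright' -> ref count 1 already used up (1/1) -> clipped, no match (matches: 2)
  'bright' -> ref count 1 already used up (1/1) -> clipped, no match (matches: 2)
  'farmer' -> in reference (ref count 3, used 1/3) -> match (matches: 3)
Clipped matches: 3, Candidate length: 5
Precision = 3/5

3/5


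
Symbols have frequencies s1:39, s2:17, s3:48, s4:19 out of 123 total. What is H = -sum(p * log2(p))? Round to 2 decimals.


Computing entropy H = -sum(p_i * log2(p_i)):
  s1: p = 39/123 = 0.3171, -p*log2(p) = 0.5254
  s2: p = 17/123 = 0.1382, -p*log2(p) = 0.3946
  s3: p = 48/123 = 0.3902, -p*log2(p) = 0.5298
  s4: p = 19/123 = 0.1545, -p*log2(p) = 0.4162
H = sum of terms = 1.8660
Rounded to 2 decimals: 1.87

1.87


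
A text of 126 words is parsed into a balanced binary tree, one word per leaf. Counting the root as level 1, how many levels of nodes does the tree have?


In a balanced binary tree with n leaves the deepest leaf is ceil(log2(n)) edges below the root,
so counting node levels inclusive of root and leaves gives ceil(log2(n)) + 1 levels.
log2(126) = 6.9773
ceil(6.9773) = 7
levels = 7 + 1 = 8

8


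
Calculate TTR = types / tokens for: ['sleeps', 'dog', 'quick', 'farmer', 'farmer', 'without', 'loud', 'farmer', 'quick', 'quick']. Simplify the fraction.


Tokens: 10
Unique types: ('dog', 'farmer', 'loud', 'quick', 'sleeps', 'without') = 6
TTR = 6/10
Simplify: divide both by 2 -> 3/5
TTR = 3/5

3/5


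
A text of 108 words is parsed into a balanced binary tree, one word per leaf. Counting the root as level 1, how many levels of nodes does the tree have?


In a balanced binary tree with n leaves the deepest leaf is ceil(log2(n)) edges below the root,
so counting node levels inclusive of root and leaves gives ceil(log2(n)) + 1 levels.
log2(108) = 6.7549
ceil(6.7549) = 7
levels = 7 + 1 = 8

8


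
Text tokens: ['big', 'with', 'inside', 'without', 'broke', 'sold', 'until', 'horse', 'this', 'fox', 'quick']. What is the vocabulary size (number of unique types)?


Listing all tokens and tracking unique types:
  Token 1: 'big' -> NEW (unique so far: 1)
  Token 2: 'with' -> NEW (unique so far: 2)
  Token 3: 'inside' -> NEW (unique so far: 3)
  Token 4: 'without' -> NEW (unique so far: 4)
  Token 5: 'broke' -> NEW (unique so far: 5)
  Token 6: 'sold' -> NEW (unique so far: 6)
  Token 7: 'until' -> NEW (unique so far: 7)
  Token 8: 'horse' -> NEW (unique so far: 8)
  Token 9: 'this' -> NEW (unique so far: 9)
  Token 10: 'fox' -> NEW (unique so far: 10)
  Token 11: 'quick' -> NEW (unique so far: 11)
Unique types: ('big', 'broke', 'fox', 'horse', 'inside', 'quick', 'sold', 'this', 'until', 'with', 'without')
Vocabulary size: 11

11


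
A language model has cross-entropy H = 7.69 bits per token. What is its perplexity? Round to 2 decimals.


Perplexity formula: PP = 2^H
H = 7.69
PP = 2^7.69
Decompose: 2^7.69 = 2^7 * 2^0.69
2^7 = 128, 2^0.69 ~ 1.6132835
PP ~ 128 * 1.6132835 = 206.5002880
Rounded to 2 decimals: 206.50

206.50


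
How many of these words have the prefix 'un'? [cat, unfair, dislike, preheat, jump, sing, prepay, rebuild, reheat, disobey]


Checking each word for prefix 'un':
  'cat' -> no (count: 0)
  'unfair' -> YES, starts with 'un' (count: 1)
  'dislike' -> no (count: 1)
  'preheat' -> no (count: 1)
  'jump' -> no (count: 1)
  'sing' -> no (count: 1)
  'prepay' -> no (count: 1)
  'rebuild' -> no (count: 1)
  'reheat' -> no (count: 1)
  'disobey' -> no (count: 1)
Total with prefix 'un': 1

1


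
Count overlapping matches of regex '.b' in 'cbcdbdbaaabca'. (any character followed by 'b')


Pattern: .b means any character followed by 'b'.
Scanning 'cbcdbdbaaabca' position-by-position:
  Pos 0: window 'cb' -> MATCH
  Pos 1: window 'bc' -> no
  Pos 2: window 'cd' -> no
  Pos 3: window 'db' -> MATCH
  Pos 4: window 'bd' -> no
  Pos 5: window 'db' -> MATCH
  Pos 6: window 'ba' -> no
  Pos 7: window 'aa' -> no
  Pos 8: window 'aa' -> no
  Pos 9: window 'ab' -> MATCH
  Pos 10: window 'bc' -> no
  Pos 11: window 'ca' -> no
  Pos 12: window 'a' -> no
Total matches: 4

4


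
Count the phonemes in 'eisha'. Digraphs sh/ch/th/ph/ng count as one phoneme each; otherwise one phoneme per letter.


Parsing 'eisha' greedily, digraphs first:
  'e' -> vowel phoneme (phonemes so far: 1)
  'i' -> vowel phoneme (phonemes so far: 2)
  'sh' -> digraph (1 consonant phoneme) (phonemes so far: 3)
  'a' -> vowel phoneme (phonemes so far: 4)
Total phonemes: 4

4


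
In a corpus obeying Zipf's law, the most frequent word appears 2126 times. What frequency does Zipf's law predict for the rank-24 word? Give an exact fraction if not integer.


Zipf's law: freq(rank) = f1 / rank
f1 = 2126, rank = 24
freq = 2126 / 24
GCD(2126, 24) = 2
Simplified: 1063/12

1063/12


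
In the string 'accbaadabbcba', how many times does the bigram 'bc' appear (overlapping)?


Scanning 'accbaadabbcba' for bigram 'bc':
  Position 0: 'ac' -> no
  Position 1: 'cc' -> no
  Position 2: 'cb' -> no
  Position 3: 'ba' -> no
  Position 4: 'aa' -> no
  Position 5: 'ad' -> no
  Position 6: 'da' -> no
  Position 7: 'ab' -> no
  Position 8: 'bb' -> no
  Position 9: 'bc' -> MATCH
  Position 10: 'cb' -> no
  Position 11: 'ba' -> no
Total matches: 1

1


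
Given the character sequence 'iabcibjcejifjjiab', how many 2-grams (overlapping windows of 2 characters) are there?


String 'iabcibjcejifjjiab' has length L = 17.
Number of overlapping n-grams = L - n + 1
Substituting: 17 - 2 + 1 = 16

16


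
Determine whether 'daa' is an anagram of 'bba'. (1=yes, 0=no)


Sort characters of 'daa': 'aad'
Sort characters of 'bba': 'abb'
Sorted forms differ -> they are NOT anagrams
Result: 0

0


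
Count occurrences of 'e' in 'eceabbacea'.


Scanning 'eceabbacea' for 'e':
  Position 0: 'e' -> MATCH (count: 1)
  Position 2: 'e' -> MATCH (count: 2)
  Position 8: 'e' -> MATCH (count: 3)
Total occurrences of 'e': 3

3


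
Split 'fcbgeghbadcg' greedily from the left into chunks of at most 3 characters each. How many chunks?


'fcbgeghbadcg' has 12 characters.
Chunking with max size 3:
  Chunk 1: 'fcb' (positions 0-2)
  Chunk 2: 'geg' (positions 3-5)
  Chunk 3: 'hba' (positions 6-8)
  Chunk 4: 'dcg' (positions 9-11)
Total chunks: ceil(12 / 3) = 4

4


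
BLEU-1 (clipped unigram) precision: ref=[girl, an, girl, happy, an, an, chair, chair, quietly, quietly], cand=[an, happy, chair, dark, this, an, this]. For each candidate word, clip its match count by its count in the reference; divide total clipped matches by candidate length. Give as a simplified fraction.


Reference word counts: {'an': 3, 'chair': 2, 'girl': 2, 'happy': 1, 'quietly': 2}
Checking each candidate word (with clipping):
  'an' -> in reference (ref count 3, used 1/3) -> match (matches: 1)
  'happy' -> in reference (ref count 1, used 1/1) -> match (matches: 2)
  'chair' -> in reference (ref count 2, used 1/2) -> match (matches: 3)
  'dark' -> not in reference -> no match (matches: 3)
  'this' -> not in reference -> no match (matches: 3)
  'an' -> in reference (ref count 3, used 2/3) -> match (matches: 4)
  'this' -> not in reference -> no match (matches: 4)
Clipped matches: 4, Candidate length: 7
Precision = 4/7

4/7
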